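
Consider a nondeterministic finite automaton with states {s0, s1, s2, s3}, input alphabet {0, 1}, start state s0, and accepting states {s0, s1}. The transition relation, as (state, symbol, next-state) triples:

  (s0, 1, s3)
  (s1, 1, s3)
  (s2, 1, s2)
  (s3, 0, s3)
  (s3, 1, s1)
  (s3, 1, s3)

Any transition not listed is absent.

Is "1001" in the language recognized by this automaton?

Yes

Start in {s0}.
Read '1': s0→{s3}; now {s3}.
Read '0': s3→{s3}; now {s3}.
Read '0': s3→{s3}; now {s3}.
Read '1': s3→{s1, s3}; now {s1, s3}.
The final set {s1, s3} contains the accepting state s1.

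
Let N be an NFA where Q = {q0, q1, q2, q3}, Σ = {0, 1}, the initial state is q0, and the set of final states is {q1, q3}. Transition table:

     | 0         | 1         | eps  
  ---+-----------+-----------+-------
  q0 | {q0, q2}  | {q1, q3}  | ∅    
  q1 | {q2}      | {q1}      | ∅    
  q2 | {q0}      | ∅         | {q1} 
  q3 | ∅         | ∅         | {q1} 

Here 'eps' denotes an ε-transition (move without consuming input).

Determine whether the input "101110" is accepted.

Start in {q0}.
Read '1': {q0} → {q1, q3}.
Read '0': {q1, q3} → {q1, q2}.
Read '1': {q1, q2} → {q1}.
Read '1': {q1} → {q1}.
Read '1': {q1} → {q1}.
Read '0': {q1} → {q1, q2}.
The final set {q1, q2} contains the accepting state q1.

Yes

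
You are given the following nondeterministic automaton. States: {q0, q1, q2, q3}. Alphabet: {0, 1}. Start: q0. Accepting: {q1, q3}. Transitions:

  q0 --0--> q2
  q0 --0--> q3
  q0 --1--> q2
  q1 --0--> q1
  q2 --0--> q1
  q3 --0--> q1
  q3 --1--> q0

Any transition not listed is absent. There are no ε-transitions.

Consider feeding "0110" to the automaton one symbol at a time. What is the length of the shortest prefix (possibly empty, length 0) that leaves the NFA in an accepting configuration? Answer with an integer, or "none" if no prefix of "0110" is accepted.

1

Start in {q0}.
Read '0': {q0} → {q2, q3}.
None of the earlier sets intersect F, but {q2, q3} does.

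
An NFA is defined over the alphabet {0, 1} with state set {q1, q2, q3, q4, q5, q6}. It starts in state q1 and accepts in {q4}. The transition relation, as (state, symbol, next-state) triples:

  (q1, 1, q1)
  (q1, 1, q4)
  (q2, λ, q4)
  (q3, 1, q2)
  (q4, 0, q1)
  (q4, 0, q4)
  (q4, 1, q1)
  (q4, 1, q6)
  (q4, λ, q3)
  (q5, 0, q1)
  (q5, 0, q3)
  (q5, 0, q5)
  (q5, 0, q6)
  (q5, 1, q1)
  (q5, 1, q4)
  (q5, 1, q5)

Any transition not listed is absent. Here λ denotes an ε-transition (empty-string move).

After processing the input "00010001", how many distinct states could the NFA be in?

0

Start in {q1}.
Read '0': q1→∅; now ∅.
The set is empty and remains empty for the remaining 7 symbols.
That set has 0 states.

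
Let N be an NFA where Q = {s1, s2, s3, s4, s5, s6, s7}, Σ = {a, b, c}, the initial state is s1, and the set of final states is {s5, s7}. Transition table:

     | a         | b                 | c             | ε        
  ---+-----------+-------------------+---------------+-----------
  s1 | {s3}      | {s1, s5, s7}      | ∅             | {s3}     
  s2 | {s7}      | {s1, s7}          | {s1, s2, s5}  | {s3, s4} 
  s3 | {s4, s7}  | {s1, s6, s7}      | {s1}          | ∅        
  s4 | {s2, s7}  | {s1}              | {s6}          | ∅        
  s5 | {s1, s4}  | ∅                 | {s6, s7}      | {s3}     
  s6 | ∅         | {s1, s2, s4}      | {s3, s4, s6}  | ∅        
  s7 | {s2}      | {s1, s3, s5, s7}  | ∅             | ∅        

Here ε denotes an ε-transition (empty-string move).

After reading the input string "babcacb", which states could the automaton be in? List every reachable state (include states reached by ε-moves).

{s1, s2, s3, s4, s5, s6, s7}

Start: ε-closure({s1}) = {s1, s3}.
Read 'b': {s1, s3} → {s1, s3, s5, s6, s7}.
Read 'a': {s1, s3, s5, s6, s7} → {s1, s2, s3, s4, s7}.
Read 'b': {s1, s2, s3, s4, s7} → {s1, s3, s5, s6, s7}.
Read 'c': {s1, s3, s5, s6, s7} → {s1, s3, s4, s6, s7}.
Read 'a': {s1, s3, s4, s6, s7} → {s2, s3, s4, s7}.
Read 'c': {s2, s3, s4, s7} → {s1, s2, s3, s4, s5, s6}.
Read 'b': {s1, s2, s3, s4, s5, s6} → {s1, s2, s3, s4, s5, s6, s7}.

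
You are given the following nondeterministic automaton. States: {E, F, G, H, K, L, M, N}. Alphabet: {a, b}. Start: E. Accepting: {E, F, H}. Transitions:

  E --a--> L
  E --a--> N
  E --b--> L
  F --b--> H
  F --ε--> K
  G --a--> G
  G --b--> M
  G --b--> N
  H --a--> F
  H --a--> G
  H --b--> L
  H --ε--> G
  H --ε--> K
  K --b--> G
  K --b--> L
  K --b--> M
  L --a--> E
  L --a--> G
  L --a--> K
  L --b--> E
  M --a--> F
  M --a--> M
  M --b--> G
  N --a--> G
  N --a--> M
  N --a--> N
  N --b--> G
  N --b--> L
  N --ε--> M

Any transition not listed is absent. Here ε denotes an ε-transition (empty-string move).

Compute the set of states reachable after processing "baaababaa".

{F, G, K, L, M, N}

Start in {E}.
Read 'b': E→{L}; now {L}.
Read 'a': L→{E, G, K}; now {E, G, K}.
Read 'a': E→{L, N}, G→{G}, K→∅; union {G, L, N}; ε-closure = {G, L, M, N}.
Read 'a': G→{G}, L→{E, G, K}, M→{F, M}, N→{G, M, N}; now {E, F, G, K, M, N}.
Read 'b': E→{L}, F→{H}, G→{M, N}, K→{G, L, M}, M→{G}, N→{G, L}; union {G, H, L, M, N}; ε-closure = {G, H, K, L, M, N}.
Read 'a': G→{G}, H→{F, G}, K→∅, L→{E, G, K}, M→{F, M}, N→{G, M, N}; now {E, F, G, K, M, N}.
Read 'b': E→{L}, F→{H}, G→{M, N}, K→{G, L, M}, M→{G}, N→{G, L}; union {G, H, L, M, N}; ε-closure = {G, H, K, L, M, N}.
Read 'a': G→{G}, H→{F, G}, K→∅, L→{E, G, K}, M→{F, M}, N→{G, M, N}; now {E, F, G, K, M, N}.
Read 'a': E→{L, N}, F→∅, G→{G}, K→∅, M→{F, M}, N→{G, M, N}; union {F, G, L, M, N}; ε-closure = {F, G, K, L, M, N}.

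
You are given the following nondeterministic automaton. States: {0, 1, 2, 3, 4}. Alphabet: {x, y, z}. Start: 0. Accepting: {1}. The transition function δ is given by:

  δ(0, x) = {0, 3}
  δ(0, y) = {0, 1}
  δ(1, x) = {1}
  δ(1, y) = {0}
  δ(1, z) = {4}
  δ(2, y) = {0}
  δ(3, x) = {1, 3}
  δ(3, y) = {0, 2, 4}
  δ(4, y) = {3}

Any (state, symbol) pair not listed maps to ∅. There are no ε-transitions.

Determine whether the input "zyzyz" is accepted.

No

Start in {0}.
Read 'z': {0} → ∅.
The set is empty and remains empty for the remaining 4 symbols.
The final set ∅ contains no accepting state.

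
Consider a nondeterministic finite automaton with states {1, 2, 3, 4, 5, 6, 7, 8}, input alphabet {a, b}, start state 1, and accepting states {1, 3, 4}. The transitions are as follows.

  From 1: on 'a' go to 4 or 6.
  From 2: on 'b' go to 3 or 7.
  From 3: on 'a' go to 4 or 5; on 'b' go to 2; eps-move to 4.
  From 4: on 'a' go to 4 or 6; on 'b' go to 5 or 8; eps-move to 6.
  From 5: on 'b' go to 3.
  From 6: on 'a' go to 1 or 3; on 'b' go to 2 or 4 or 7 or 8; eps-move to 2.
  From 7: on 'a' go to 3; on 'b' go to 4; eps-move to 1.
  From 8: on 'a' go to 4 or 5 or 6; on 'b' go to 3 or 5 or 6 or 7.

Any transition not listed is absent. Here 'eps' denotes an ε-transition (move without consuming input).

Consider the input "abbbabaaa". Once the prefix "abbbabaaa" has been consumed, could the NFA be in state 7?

Start in {1}.
Read 'a': 1→{4, 6}; union {4, 6}; ε-closure = {2, 4, 6}.
Read 'b': 2→{3, 7}, 4→{5, 8}, 6→{2, 4, 7, 8}; union {2, 3, 4, 5, 7, 8}; ε-closure = {1, 2, 3, 4, 5, 6, 7, 8}.
Read 'b': 1→∅, 2→{3, 7}, 3→{2}, 4→{5, 8}, 5→{3}, 6→{2, 4, 7, 8}, 7→{4}, 8→{3, 5, 6, 7}; union {2, 3, 4, 5, 6, 7, 8}; ε-closure = {1, 2, 3, 4, 5, 6, 7, 8}.
Read 'b': 1→∅, 2→{3, 7}, 3→{2}, 4→{5, 8}, 5→{3}, 6→{2, 4, 7, 8}, 7→{4}, 8→{3, 5, 6, 7}; union {2, 3, 4, 5, 6, 7, 8}; ε-closure = {1, 2, 3, 4, 5, 6, 7, 8}.
Read 'a': 1→{4, 6}, 2→∅, 3→{4, 5}, 4→{4, 6}, 5→∅, 6→{1, 3}, 7→{3}, 8→{4, 5, 6}; union {1, 3, 4, 5, 6}; ε-closure = {1, 2, 3, 4, 5, 6}.
Read 'b': 1→∅, 2→{3, 7}, 3→{2}, 4→{5, 8}, 5→{3}, 6→{2, 4, 7, 8}; union {2, 3, 4, 5, 7, 8}; ε-closure = {1, 2, 3, 4, 5, 6, 7, 8}.
Read 'a': 1→{4, 6}, 2→∅, 3→{4, 5}, 4→{4, 6}, 5→∅, 6→{1, 3}, 7→{3}, 8→{4, 5, 6}; union {1, 3, 4, 5, 6}; ε-closure = {1, 2, 3, 4, 5, 6}.
Read 'a': 1→{4, 6}, 2→∅, 3→{4, 5}, 4→{4, 6}, 5→∅, 6→{1, 3}; union {1, 3, 4, 5, 6}; ε-closure = {1, 2, 3, 4, 5, 6}.
Read 'a': 1→{4, 6}, 2→∅, 3→{4, 5}, 4→{4, 6}, 5→∅, 6→{1, 3}; union {1, 3, 4, 5, 6}; ε-closure = {1, 2, 3, 4, 5, 6}.
State 7 is not in {1, 2, 3, 4, 5, 6}.

No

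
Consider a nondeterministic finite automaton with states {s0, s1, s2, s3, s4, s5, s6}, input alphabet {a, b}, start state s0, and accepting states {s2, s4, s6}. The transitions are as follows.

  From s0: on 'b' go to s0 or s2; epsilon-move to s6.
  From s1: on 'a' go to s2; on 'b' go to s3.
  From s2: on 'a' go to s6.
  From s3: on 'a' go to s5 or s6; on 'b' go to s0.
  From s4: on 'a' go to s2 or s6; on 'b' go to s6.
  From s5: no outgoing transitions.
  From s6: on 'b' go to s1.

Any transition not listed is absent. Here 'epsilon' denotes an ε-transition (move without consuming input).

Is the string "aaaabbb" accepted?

Start: ε-closure({s0}) = {s0, s6}.
Read 'a': s0→∅, s6→∅; now ∅.
The set is empty and remains empty for the remaining 6 symbols.
The final set ∅ contains no accepting state.

No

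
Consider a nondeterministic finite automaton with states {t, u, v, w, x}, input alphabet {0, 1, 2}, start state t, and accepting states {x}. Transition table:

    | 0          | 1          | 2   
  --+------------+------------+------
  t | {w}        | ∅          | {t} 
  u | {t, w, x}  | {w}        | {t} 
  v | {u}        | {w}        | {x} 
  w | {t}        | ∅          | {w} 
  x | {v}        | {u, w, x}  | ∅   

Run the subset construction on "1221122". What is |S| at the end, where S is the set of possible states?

0

Start in {t}.
Read '1': {t} → ∅.
The set is empty and remains empty for the remaining 6 symbols.
That set has 0 states.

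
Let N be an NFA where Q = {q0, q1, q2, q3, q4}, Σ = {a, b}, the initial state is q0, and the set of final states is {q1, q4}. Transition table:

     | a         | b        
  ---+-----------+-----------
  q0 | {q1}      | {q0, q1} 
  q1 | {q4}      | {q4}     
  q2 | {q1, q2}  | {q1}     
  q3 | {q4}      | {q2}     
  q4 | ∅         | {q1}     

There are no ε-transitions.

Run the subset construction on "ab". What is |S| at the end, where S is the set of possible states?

1

Start in {q0}.
Read 'a': q0→{q1}; now {q1}.
Read 'b': q1→{q4}; now {q4}.
That set has 1 state.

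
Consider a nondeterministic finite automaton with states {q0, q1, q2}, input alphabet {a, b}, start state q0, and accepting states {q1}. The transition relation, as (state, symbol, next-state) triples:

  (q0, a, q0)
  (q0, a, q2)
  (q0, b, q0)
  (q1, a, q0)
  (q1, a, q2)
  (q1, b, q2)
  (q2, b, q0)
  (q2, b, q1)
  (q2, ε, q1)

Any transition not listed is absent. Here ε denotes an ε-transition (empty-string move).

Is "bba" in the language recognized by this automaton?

Yes

Start in {q0}.
Read 'b': {q0} → {q0}.
Read 'b': {q0} → {q0}.
Read 'a': {q0} → {q0, q1, q2}.
The final set {q0, q1, q2} contains the accepting state q1.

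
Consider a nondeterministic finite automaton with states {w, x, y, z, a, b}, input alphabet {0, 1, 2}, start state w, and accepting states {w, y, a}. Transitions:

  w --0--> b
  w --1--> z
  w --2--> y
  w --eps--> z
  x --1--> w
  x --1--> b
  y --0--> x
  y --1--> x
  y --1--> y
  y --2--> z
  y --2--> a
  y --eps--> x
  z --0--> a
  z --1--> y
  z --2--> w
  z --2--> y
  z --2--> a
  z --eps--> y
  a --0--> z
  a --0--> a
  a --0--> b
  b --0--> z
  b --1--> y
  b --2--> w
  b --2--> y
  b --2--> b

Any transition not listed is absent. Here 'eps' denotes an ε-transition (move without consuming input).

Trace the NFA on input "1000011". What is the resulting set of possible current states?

{w, x, y, z, b}

Start: ε-closure({w}) = {w, x, y, z}.
Read '1': w→{z}, x→{w, b}, y→{x, y}, z→{y}; now {w, x, y, z, b}.
Read '0': w→{b}, x→∅, y→{x}, z→{a}, b→{z}; union {x, z, a, b}; ε-closure = {x, y, z, a, b}.
Read '0': x→∅, y→{x}, z→{a}, a→{z, a, b}, b→{z}; union {x, z, a, b}; ε-closure = {x, y, z, a, b}.
Read '0': x→∅, y→{x}, z→{a}, a→{z, a, b}, b→{z}; union {x, z, a, b}; ε-closure = {x, y, z, a, b}.
Read '0': x→∅, y→{x}, z→{a}, a→{z, a, b}, b→{z}; union {x, z, a, b}; ε-closure = {x, y, z, a, b}.
Read '1': x→{w, b}, y→{x, y}, z→{y}, a→∅, b→{y}; union {w, x, y, b}; ε-closure = {w, x, y, z, b}.
Read '1': w→{z}, x→{w, b}, y→{x, y}, z→{y}, b→{y}; now {w, x, y, z, b}.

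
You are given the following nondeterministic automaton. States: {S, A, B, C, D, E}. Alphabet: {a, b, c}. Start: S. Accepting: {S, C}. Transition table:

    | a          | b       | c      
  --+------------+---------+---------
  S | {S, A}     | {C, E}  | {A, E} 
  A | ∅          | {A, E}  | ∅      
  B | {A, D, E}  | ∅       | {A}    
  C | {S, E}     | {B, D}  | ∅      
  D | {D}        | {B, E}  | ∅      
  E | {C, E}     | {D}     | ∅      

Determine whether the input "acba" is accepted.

Start in {S}.
Read 'a': {S} → {S, A}.
Read 'c': {S, A} → {A, E}.
Read 'b': {A, E} → {A, D, E}.
Read 'a': {A, D, E} → {C, D, E}.
The final set {C, D, E} contains the accepting state C.

Yes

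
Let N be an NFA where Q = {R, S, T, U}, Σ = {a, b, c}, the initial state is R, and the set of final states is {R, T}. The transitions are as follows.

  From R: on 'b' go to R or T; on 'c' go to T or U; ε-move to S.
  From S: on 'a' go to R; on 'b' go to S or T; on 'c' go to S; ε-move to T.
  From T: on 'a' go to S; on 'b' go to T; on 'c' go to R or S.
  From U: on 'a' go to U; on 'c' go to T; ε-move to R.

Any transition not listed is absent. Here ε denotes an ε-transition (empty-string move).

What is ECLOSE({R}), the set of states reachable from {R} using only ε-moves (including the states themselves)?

Begin with {R}.
ε-move R → S; add S.
ε-move S → T; add T.

{R, S, T}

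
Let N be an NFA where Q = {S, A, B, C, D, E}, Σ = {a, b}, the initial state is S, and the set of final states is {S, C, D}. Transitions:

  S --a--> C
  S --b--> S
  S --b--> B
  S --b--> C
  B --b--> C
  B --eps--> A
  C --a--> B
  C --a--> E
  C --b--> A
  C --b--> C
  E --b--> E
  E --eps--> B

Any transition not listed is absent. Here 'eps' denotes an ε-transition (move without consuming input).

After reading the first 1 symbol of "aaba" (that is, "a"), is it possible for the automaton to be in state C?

Yes

Start in {S}.
Read 'a': {S} → {C}.
State C is in {C}.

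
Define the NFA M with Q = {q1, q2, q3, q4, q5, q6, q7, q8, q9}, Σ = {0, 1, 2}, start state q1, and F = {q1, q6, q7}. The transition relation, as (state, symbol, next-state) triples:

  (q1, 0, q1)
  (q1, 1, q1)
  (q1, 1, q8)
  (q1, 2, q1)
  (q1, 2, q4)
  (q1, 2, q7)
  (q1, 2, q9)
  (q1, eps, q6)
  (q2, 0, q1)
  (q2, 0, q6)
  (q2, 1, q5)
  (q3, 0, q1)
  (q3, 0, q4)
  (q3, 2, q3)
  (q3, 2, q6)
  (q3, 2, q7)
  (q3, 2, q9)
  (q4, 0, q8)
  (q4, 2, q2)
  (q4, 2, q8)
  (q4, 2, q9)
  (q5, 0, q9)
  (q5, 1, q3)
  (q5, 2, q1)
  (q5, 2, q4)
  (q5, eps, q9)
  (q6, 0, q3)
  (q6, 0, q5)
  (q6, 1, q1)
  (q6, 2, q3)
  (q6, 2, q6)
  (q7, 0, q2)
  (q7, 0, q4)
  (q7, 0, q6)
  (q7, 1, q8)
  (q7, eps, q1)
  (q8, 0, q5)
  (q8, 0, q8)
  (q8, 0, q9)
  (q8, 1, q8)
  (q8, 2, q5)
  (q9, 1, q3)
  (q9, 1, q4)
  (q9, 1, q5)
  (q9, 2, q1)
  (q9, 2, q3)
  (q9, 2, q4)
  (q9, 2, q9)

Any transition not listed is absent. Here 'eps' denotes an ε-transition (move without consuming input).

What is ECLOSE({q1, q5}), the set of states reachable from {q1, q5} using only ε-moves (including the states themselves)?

Begin with {q1, q5}.
ε-move q1 → q6; add q6.
ε-move q5 → q9; add q9.

{q1, q5, q6, q9}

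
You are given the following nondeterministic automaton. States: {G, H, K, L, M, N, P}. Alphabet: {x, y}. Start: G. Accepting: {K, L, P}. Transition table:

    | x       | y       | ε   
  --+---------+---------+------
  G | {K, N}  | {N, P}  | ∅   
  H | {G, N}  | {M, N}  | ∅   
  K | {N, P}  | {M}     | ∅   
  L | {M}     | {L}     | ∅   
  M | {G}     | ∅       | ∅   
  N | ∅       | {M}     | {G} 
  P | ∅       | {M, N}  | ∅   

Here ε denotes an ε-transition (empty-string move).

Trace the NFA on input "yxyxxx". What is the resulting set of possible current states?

Start in {G}.
Read 'y': G→{N, P}; union {N, P}; ε-closure = {G, N, P}.
Read 'x': G→{K, N}, N→∅, P→∅; union {K, N}; ε-closure = {G, K, N}.
Read 'y': G→{N, P}, K→{M}, N→{M}; union {M, N, P}; ε-closure = {G, M, N, P}.
Read 'x': G→{K, N}, M→{G}, N→∅, P→∅; now {G, K, N}.
Read 'x': G→{K, N}, K→{N, P}, N→∅; union {K, N, P}; ε-closure = {G, K, N, P}.
Read 'x': G→{K, N}, K→{N, P}, N→∅, P→∅; union {K, N, P}; ε-closure = {G, K, N, P}.

{G, K, N, P}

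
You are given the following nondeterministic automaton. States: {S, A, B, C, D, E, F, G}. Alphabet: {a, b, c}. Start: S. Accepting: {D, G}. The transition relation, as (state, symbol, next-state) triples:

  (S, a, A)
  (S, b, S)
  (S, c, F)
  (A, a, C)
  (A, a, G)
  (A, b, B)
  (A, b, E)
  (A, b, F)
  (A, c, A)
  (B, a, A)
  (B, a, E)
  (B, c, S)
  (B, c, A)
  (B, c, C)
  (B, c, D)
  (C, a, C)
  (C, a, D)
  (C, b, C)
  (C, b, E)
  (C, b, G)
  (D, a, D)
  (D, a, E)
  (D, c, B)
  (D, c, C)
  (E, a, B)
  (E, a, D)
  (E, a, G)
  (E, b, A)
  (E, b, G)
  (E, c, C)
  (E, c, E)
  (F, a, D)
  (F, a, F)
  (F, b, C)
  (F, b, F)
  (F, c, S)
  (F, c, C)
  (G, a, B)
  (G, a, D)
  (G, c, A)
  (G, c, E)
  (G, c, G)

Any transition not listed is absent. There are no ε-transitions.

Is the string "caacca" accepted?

Start in {S}.
Read 'c': {S} → {F}.
Read 'a': {F} → {D, F}.
Read 'a': {D, F} → {D, E, F}.
Read 'c': {D, E, F} → {S, B, C, E}.
Read 'c': {S, B, C, E} → {S, A, C, D, E, F}.
Read 'a': {S, A, C, D, E, F} → {A, B, C, D, E, F, G}.
The final set {A, B, C, D, E, F, G} contains the accepting states D, G.

Yes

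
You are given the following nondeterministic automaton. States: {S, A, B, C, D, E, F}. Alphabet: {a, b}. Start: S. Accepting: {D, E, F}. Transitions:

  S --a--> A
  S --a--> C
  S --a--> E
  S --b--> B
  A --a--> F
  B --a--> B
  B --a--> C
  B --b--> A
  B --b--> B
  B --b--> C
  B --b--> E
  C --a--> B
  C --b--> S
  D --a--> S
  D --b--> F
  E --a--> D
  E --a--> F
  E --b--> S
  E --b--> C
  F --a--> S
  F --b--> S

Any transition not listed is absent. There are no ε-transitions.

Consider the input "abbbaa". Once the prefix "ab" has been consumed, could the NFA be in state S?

Yes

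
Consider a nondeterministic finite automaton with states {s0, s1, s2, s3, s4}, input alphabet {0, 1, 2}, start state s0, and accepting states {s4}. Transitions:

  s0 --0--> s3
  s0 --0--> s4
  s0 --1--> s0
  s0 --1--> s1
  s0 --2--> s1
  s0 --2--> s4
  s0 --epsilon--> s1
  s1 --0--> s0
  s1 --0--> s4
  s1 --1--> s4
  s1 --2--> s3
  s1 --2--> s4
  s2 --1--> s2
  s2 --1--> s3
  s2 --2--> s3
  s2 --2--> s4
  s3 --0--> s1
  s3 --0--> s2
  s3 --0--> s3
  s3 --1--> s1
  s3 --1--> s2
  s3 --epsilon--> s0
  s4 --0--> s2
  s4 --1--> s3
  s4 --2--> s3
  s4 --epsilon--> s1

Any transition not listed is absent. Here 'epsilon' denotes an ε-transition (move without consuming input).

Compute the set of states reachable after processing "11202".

Start: ε-closure({s0}) = {s0, s1}.
Read '1': {s0, s1} → {s0, s1, s4}.
Read '1': {s0, s1, s4} → {s0, s1, s3, s4}.
Read '2': {s0, s1, s3, s4} → {s0, s1, s3, s4}.
Read '0': {s0, s1, s3, s4} → {s0, s1, s2, s3, s4}.
Read '2': {s0, s1, s2, s3, s4} → {s0, s1, s3, s4}.

{s0, s1, s3, s4}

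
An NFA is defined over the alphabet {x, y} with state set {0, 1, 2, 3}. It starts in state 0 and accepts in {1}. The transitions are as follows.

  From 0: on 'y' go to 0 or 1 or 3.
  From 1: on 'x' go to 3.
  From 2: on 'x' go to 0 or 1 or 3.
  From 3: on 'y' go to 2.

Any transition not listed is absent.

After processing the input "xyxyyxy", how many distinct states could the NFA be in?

Start in {0}.
Read 'x': {0} → ∅.
The set is empty and remains empty for the remaining 6 symbols.
That set has 0 states.

0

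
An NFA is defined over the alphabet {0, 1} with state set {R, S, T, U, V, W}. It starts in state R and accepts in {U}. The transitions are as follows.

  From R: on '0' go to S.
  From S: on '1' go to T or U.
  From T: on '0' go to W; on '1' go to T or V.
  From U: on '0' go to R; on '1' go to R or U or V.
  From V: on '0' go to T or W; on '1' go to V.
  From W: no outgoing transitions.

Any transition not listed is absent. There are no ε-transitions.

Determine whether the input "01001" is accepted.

Yes

Start in {R}.
Read '0': {R} → {S}.
Read '1': {S} → {T, U}.
Read '0': {T, U} → {R, W}.
Read '0': {R, W} → {S}.
Read '1': {S} → {T, U}.
The final set {T, U} contains the accepting state U.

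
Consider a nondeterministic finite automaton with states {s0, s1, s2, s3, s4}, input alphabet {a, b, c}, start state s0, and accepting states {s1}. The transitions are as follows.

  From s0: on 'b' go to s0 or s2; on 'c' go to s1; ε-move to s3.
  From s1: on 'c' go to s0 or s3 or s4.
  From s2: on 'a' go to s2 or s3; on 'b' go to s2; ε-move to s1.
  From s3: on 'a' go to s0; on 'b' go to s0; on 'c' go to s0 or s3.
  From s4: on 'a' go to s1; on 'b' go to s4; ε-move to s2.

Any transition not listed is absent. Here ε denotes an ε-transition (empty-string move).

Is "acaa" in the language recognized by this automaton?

Start: ε-closure({s0}) = {s0, s3}.
Read 'a': {s0, s3} → {s0, s3}.
Read 'c': {s0, s3} → {s0, s1, s3}.
Read 'a': {s0, s1, s3} → {s0, s3}.
Read 'a': {s0, s3} → {s0, s3}.
The final set {s0, s3} contains no accepting state.

No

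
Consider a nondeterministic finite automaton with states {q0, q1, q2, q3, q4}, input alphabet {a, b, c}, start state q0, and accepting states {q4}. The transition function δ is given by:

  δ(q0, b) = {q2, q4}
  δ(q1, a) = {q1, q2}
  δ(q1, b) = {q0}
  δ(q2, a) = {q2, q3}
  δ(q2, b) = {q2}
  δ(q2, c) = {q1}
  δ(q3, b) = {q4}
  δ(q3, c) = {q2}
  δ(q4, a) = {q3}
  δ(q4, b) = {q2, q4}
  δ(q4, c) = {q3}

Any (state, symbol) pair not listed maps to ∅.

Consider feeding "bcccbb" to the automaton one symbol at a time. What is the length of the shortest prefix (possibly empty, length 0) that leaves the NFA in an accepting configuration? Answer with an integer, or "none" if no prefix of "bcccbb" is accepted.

Start in {q0}.
Read 'b': {q0} → {q2, q4}.
None of the earlier sets intersect F, but {q2, q4} does.

1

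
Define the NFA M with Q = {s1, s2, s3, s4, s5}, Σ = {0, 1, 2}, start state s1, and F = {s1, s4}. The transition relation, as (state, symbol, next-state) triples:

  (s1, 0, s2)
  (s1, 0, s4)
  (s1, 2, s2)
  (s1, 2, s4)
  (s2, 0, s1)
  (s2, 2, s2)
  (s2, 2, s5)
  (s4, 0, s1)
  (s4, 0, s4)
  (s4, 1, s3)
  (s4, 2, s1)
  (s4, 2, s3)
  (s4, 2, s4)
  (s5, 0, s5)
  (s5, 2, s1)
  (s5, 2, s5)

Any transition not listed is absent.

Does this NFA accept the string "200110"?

No

Start in {s1}.
Read '2': {s1} → {s2, s4}.
Read '0': {s2, s4} → {s1, s4}.
Read '0': {s1, s4} → {s1, s2, s4}.
Read '1': {s1, s2, s4} → {s3}.
Read '1': {s3} → ∅.
The set is empty and remains empty for the remaining 1 symbol.
The final set ∅ contains no accepting state.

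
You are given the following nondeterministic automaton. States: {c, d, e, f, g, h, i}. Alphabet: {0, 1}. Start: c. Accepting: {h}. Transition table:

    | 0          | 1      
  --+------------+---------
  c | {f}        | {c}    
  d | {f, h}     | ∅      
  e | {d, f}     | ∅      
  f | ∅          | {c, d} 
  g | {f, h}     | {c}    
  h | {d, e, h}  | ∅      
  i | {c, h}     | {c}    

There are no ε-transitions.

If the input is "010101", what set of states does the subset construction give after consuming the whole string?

Start in {c}.
Read '0': c→{f}; now {f}.
Read '1': f→{c, d}; now {c, d}.
Read '0': c→{f}, d→{f, h}; now {f, h}.
Read '1': f→{c, d}, h→∅; now {c, d}.
Read '0': c→{f}, d→{f, h}; now {f, h}.
Read '1': f→{c, d}, h→∅; now {c, d}.

{c, d}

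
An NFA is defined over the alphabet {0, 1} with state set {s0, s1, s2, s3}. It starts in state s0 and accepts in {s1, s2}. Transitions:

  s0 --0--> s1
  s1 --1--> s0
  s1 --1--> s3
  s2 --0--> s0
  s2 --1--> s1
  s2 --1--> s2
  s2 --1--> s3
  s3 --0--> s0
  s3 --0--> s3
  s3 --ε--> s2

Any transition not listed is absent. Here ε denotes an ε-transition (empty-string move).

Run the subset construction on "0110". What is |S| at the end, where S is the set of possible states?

Start in {s0}.
Read '0': {s0} → {s1}.
Read '1': {s1} → {s0, s2, s3}.
Read '1': {s0, s2, s3} → {s1, s2, s3}.
Read '0': {s1, s2, s3} → {s0, s2, s3}.
That set has 3 states.

3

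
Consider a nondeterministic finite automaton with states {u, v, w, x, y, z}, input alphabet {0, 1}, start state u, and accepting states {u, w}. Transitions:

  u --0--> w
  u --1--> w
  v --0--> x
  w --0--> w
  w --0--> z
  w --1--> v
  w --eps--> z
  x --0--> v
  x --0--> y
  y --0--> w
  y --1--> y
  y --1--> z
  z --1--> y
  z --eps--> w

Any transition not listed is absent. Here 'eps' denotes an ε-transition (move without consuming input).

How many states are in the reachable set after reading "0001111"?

Start in {u}.
Read '0': u→{w}; union {w}; ε-closure = {w, z}.
Read '0': w→{w, z}, z→∅; now {w, z}.
Read '0': w→{w, z}, z→∅; now {w, z}.
Read '1': w→{v}, z→{y}; now {v, y}.
Read '1': v→∅, y→{y, z}; union {y, z}; ε-closure = {w, y, z}.
Read '1': w→{v}, y→{y, z}, z→{y}; union {v, y, z}; ε-closure = {v, w, y, z}.
Read '1': v→∅, w→{v}, y→{y, z}, z→{y}; union {v, y, z}; ε-closure = {v, w, y, z}.
That set has 4 states.

4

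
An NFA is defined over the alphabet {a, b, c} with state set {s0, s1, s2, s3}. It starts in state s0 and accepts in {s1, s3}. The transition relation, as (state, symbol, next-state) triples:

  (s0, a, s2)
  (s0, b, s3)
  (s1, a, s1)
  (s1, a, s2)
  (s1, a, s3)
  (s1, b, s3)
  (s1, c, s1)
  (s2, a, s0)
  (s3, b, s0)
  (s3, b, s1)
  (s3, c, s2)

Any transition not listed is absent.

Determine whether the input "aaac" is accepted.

Start in {s0}.
Read 'a': s0→{s2}; now {s2}.
Read 'a': s2→{s0}; now {s0}.
Read 'a': s0→{s2}; now {s2}.
Read 'c': s2→∅; now ∅.
The final set ∅ contains no accepting state.

No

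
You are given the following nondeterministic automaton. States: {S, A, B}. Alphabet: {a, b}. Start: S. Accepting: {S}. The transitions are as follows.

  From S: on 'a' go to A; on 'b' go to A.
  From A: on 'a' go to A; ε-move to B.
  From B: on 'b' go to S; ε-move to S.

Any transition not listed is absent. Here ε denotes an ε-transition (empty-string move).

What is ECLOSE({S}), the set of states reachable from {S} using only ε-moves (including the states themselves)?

{S}

Begin with {S}.
No ε-moves leave this set, so the closure equals the set itself.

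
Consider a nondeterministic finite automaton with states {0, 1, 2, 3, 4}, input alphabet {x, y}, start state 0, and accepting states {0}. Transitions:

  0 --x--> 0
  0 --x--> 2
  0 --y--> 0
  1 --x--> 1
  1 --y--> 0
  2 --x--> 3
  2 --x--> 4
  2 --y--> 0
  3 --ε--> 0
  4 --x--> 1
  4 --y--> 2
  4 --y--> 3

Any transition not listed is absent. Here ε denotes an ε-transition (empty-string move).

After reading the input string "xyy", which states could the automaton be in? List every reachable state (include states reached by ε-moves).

{0}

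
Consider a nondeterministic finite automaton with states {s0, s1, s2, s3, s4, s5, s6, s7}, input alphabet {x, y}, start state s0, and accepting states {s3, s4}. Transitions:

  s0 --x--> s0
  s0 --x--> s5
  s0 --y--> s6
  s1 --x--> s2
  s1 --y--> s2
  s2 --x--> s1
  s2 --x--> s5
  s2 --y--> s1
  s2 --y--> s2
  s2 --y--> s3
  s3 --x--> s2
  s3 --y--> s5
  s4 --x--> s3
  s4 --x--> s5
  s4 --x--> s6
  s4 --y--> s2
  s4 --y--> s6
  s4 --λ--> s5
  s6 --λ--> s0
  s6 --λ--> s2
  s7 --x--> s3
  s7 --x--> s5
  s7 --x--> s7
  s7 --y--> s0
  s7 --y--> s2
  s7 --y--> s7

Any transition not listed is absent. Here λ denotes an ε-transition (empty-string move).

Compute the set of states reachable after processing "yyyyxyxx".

Start in {s0}.
Read 'y': s0→{s6}; union {s6}; ε-closure = {s0, s2, s6}.
Read 'y': s0→{s6}, s2→{s1, s2, s3}, s6→∅; union {s1, s2, s3, s6}; ε-closure = {s0, s1, s2, s3, s6}.
Read 'y': s0→{s6}, s1→{s2}, s2→{s1, s2, s3}, s3→{s5}, s6→∅; union {s1, s2, s3, s5, s6}; ε-closure = {s0, s1, s2, s3, s5, s6}.
Read 'y': s0→{s6}, s1→{s2}, s2→{s1, s2, s3}, s3→{s5}, s5→∅, s6→∅; union {s1, s2, s3, s5, s6}; ε-closure = {s0, s1, s2, s3, s5, s6}.
Read 'x': s0→{s0, s5}, s1→{s2}, s2→{s1, s5}, s3→{s2}, s5→∅, s6→∅; now {s0, s1, s2, s5}.
Read 'y': s0→{s6}, s1→{s2}, s2→{s1, s2, s3}, s5→∅; union {s1, s2, s3, s6}; ε-closure = {s0, s1, s2, s3, s6}.
Read 'x': s0→{s0, s5}, s1→{s2}, s2→{s1, s5}, s3→{s2}, s6→∅; now {s0, s1, s2, s5}.
Read 'x': s0→{s0, s5}, s1→{s2}, s2→{s1, s5}, s5→∅; now {s0, s1, s2, s5}.

{s0, s1, s2, s5}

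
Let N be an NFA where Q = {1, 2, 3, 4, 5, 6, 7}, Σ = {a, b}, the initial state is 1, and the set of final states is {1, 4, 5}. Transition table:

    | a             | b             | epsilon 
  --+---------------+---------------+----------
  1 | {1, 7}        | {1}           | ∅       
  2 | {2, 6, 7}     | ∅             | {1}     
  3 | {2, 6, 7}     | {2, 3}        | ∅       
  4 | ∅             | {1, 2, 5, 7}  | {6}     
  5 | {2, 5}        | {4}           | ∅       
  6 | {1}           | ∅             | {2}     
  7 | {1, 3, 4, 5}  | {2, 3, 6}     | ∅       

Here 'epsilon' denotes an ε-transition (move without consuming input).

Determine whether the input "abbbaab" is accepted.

Yes

Start in {1}.
Read 'a': {1} → {1, 7}.
Read 'b': {1, 7} → {1, 2, 3, 6}.
Read 'b': {1, 2, 3, 6} → {1, 2, 3}.
Read 'b': {1, 2, 3} → {1, 2, 3}.
Read 'a': {1, 2, 3} → {1, 2, 6, 7}.
Read 'a': {1, 2, 6, 7} → {1, 2, 3, 4, 5, 6, 7}.
Read 'b': {1, 2, 3, 4, 5, 6, 7} → {1, 2, 3, 4, 5, 6, 7}.
The final set {1, 2, 3, 4, 5, 6, 7} contains the accepting states 1, 4, 5.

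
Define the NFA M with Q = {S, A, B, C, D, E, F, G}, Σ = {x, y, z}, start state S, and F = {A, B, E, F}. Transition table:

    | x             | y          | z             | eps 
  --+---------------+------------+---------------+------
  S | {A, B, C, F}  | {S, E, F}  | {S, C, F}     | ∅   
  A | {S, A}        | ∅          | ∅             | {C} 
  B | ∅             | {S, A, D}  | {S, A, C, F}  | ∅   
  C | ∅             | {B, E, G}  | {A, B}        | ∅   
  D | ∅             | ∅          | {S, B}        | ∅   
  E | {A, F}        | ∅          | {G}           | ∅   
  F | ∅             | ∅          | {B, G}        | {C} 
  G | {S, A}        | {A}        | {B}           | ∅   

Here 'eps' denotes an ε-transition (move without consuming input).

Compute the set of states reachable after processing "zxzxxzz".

{S, A, B, C, F, G}

Start in {S}.
Read 'z': S→{S, C, F}; now {S, C, F}.
Read 'x': S→{A, B, C, F}, C→∅, F→∅; now {A, B, C, F}.
Read 'z': A→∅, B→{S, A, C, F}, C→{A, B}, F→{B, G}; now {S, A, B, C, F, G}.
Read 'x': S→{A, B, C, F}, A→{S, A}, B→∅, C→∅, F→∅, G→{S, A}; now {S, A, B, C, F}.
Read 'x': S→{A, B, C, F}, A→{S, A}, B→∅, C→∅, F→∅; now {S, A, B, C, F}.
Read 'z': S→{S, C, F}, A→∅, B→{S, A, C, F}, C→{A, B}, F→{B, G}; now {S, A, B, C, F, G}.
Read 'z': S→{S, C, F}, A→∅, B→{S, A, C, F}, C→{A, B}, F→{B, G}, G→{B}; now {S, A, B, C, F, G}.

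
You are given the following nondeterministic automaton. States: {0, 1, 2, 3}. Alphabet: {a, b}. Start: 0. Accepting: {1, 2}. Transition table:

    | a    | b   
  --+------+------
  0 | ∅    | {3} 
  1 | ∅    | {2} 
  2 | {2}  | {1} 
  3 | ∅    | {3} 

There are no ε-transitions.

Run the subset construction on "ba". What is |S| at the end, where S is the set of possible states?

0

Start in {0}.
Read 'b': {0} → {3}.
Read 'a': {3} → ∅.
That set has 0 states.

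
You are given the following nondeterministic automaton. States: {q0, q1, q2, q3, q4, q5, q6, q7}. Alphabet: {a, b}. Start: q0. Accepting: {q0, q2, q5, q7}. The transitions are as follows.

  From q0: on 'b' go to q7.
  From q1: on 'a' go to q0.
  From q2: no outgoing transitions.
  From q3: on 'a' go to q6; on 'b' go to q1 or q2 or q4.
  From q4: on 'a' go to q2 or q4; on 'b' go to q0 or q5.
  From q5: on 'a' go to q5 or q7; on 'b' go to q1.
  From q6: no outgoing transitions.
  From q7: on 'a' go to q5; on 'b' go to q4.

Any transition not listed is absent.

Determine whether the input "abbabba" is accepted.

No

Start in {q0}.
Read 'a': q0→∅; now ∅.
The set is empty and remains empty for the remaining 6 symbols.
The final set ∅ contains no accepting state.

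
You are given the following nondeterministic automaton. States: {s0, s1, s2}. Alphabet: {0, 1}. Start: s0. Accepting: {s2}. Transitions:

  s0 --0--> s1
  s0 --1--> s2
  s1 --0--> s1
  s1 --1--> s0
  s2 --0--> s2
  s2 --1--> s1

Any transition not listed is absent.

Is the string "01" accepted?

No

Start in {s0}.
Read '0': {s0} → {s1}.
Read '1': {s1} → {s0}.
The final set {s0} contains no accepting state.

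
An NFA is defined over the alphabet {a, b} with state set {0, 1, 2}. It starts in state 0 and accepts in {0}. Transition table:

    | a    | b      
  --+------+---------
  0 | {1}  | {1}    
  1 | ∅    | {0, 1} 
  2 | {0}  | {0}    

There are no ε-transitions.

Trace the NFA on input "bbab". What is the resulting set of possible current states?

{0, 1}

Start in {0}.
Read 'b': 0→{1}; now {1}.
Read 'b': 1→{0, 1}; now {0, 1}.
Read 'a': 0→{1}, 1→∅; now {1}.
Read 'b': 1→{0, 1}; now {0, 1}.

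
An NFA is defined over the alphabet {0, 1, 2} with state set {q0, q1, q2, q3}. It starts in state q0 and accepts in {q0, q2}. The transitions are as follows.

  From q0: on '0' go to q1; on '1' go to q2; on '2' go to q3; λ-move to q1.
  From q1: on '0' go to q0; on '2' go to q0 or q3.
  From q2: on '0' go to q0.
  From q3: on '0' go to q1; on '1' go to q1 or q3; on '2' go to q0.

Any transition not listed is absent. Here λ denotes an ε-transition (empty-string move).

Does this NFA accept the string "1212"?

No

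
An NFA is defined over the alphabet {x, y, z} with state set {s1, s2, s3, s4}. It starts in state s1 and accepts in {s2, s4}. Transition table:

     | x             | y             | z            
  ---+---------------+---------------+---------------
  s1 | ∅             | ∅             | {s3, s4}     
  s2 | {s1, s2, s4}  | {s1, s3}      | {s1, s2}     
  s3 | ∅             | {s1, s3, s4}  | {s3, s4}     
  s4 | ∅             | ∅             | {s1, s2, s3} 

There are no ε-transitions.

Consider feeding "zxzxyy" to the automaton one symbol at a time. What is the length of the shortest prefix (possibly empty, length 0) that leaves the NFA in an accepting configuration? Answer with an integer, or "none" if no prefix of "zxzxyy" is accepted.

1

Start in {s1}.
Read 'z': s1→{s3, s4}; now {s3, s4}.
None of the earlier sets intersect F, but {s3, s4} does.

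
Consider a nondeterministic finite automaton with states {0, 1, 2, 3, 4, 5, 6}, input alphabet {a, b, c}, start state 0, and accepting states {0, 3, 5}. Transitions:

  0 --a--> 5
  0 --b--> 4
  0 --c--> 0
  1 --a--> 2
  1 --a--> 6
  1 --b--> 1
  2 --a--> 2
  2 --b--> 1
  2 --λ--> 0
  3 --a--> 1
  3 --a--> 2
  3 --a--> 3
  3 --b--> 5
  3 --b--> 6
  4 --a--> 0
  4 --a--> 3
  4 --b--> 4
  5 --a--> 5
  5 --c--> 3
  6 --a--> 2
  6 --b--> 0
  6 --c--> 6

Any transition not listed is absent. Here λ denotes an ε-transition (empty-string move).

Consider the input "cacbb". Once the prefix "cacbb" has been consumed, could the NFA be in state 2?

No

Start in {0}.
Read 'c': 0→{0}; now {0}.
Read 'a': 0→{5}; now {5}.
Read 'c': 5→{3}; now {3}.
Read 'b': 3→{5, 6}; now {5, 6}.
Read 'b': 5→∅, 6→{0}; now {0}.
State 2 is not in {0}.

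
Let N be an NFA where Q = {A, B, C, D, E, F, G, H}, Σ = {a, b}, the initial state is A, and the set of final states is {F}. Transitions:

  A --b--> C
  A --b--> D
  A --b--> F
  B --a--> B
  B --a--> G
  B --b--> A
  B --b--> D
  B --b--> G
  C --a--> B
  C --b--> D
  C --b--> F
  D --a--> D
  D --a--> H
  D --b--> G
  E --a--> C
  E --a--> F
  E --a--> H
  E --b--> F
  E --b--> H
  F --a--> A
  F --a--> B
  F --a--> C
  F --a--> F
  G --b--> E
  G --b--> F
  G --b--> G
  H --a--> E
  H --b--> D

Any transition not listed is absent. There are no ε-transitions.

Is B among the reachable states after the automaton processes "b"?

Start in {A}.
Read 'b': {A} → {C, D, F}.
State B is not in {C, D, F}.

No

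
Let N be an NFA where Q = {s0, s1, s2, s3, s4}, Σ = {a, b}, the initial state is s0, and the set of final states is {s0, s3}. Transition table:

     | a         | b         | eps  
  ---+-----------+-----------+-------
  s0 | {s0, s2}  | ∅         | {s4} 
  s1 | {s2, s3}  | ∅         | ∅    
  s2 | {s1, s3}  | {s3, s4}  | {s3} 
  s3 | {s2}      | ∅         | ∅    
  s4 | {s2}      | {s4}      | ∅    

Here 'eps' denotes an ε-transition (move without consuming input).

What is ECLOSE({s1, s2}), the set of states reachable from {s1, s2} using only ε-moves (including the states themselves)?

{s1, s2, s3}

Begin with {s1, s2}.
ε-move s2 → s3; add s3.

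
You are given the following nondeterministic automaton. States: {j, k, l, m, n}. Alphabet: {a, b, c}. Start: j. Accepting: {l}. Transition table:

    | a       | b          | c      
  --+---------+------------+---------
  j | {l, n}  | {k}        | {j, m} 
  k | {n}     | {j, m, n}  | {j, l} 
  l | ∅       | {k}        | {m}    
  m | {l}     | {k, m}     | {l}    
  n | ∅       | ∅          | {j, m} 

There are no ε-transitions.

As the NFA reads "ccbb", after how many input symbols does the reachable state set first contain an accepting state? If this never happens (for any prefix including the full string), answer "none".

2

Start in {j}.
Read 'c': j→{j, m}; now {j, m}.
Read 'c': j→{j, m}, m→{l}; now {j, l, m}.
None of the earlier sets intersect F, but {j, l, m} does.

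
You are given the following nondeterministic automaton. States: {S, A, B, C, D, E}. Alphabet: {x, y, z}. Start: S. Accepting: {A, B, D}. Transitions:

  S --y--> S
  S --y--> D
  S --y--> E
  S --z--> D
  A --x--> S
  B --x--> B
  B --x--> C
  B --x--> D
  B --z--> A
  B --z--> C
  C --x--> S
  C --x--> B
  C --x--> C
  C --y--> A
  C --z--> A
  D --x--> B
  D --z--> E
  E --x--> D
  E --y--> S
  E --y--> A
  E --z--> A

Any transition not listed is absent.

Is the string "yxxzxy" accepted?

Yes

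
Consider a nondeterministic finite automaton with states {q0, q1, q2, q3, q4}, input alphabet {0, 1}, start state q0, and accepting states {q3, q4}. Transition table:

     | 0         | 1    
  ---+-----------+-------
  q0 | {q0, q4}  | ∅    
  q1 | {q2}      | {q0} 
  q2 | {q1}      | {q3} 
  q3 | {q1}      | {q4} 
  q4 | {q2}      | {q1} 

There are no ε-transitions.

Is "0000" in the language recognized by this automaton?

Yes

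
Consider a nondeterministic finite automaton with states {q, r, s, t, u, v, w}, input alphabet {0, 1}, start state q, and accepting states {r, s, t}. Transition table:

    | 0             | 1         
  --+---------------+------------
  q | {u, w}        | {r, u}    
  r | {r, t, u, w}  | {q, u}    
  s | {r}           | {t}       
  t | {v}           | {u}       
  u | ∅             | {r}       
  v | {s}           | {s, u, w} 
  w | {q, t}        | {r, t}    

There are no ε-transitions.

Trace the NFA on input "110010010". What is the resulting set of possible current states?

Start in {q}.
Read '1': {q} → {r, u}.
Read '1': {r, u} → {q, r, u}.
Read '0': {q, r, u} → {r, t, u, w}.
Read '0': {r, t, u, w} → {q, r, t, u, v, w}.
Read '1': {q, r, t, u, v, w} → {q, r, s, t, u, w}.
Read '0': {q, r, s, t, u, w} → {q, r, t, u, v, w}.
Read '0': {q, r, t, u, v, w} → {q, r, s, t, u, v, w}.
Read '1': {q, r, s, t, u, v, w} → {q, r, s, t, u, w}.
Read '0': {q, r, s, t, u, w} → {q, r, t, u, v, w}.

{q, r, t, u, v, w}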